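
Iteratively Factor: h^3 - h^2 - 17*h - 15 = (h + 1)*(h^2 - 2*h - 15) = (h - 5)*(h + 1)*(h + 3)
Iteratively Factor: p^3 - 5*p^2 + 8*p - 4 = (p - 2)*(p^2 - 3*p + 2) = (p - 2)*(p - 1)*(p - 2)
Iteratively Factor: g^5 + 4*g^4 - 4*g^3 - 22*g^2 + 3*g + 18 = (g + 3)*(g^4 + g^3 - 7*g^2 - g + 6) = (g + 1)*(g + 3)*(g^3 - 7*g + 6) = (g + 1)*(g + 3)^2*(g^2 - 3*g + 2) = (g - 2)*(g + 1)*(g + 3)^2*(g - 1)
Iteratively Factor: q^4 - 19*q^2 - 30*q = (q + 2)*(q^3 - 2*q^2 - 15*q) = (q + 2)*(q + 3)*(q^2 - 5*q) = q*(q + 2)*(q + 3)*(q - 5)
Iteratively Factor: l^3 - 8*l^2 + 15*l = (l - 5)*(l^2 - 3*l) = (l - 5)*(l - 3)*(l)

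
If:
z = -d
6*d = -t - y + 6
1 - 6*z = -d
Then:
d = -1/7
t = 48/7 - y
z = 1/7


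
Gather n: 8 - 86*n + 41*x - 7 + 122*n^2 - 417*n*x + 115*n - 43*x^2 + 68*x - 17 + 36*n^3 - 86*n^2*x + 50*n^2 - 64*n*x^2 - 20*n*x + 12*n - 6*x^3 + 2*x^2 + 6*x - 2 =36*n^3 + n^2*(172 - 86*x) + n*(-64*x^2 - 437*x + 41) - 6*x^3 - 41*x^2 + 115*x - 18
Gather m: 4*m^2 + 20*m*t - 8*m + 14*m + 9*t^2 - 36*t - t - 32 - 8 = 4*m^2 + m*(20*t + 6) + 9*t^2 - 37*t - 40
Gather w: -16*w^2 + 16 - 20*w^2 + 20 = 36 - 36*w^2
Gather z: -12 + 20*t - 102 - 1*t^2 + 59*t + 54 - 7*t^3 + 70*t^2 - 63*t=-7*t^3 + 69*t^2 + 16*t - 60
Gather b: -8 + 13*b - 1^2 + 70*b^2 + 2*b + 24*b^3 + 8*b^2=24*b^3 + 78*b^2 + 15*b - 9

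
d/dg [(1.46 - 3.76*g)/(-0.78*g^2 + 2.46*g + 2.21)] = (-2.9328*g^2 + 2.2776*g - 11.9012)/(0.6084*g^4 - 3.8376*g^3 + 2.604*g^2 + 10.8732*g + 4.8841)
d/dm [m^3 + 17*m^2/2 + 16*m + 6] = 3*m^2 + 17*m + 16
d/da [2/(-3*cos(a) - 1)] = -6*sin(a)/(3*cos(a) + 1)^2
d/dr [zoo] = 0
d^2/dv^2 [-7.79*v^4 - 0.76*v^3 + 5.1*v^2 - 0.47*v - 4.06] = -93.48*v^2 - 4.56*v + 10.2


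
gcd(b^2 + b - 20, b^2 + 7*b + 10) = b + 5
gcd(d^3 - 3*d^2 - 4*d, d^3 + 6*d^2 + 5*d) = d^2 + d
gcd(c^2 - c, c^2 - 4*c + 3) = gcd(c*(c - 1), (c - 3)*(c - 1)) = c - 1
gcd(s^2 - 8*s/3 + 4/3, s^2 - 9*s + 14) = s - 2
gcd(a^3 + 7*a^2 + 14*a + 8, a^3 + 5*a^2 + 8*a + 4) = a^2 + 3*a + 2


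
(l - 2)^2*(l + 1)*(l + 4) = l^4 + l^3 - 12*l^2 + 4*l + 16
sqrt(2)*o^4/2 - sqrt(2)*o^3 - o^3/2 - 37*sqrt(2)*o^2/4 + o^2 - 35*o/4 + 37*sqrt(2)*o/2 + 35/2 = (o - 2)*(o - 7*sqrt(2)/2)*(o + 5*sqrt(2)/2)*(sqrt(2)*o/2 + 1/2)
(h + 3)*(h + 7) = h^2 + 10*h + 21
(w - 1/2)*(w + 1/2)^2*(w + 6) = w^4 + 13*w^3/2 + 11*w^2/4 - 13*w/8 - 3/4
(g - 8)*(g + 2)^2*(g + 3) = g^4 - g^3 - 40*g^2 - 116*g - 96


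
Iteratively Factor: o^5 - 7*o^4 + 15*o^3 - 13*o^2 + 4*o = (o - 1)*(o^4 - 6*o^3 + 9*o^2 - 4*o) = o*(o - 1)*(o^3 - 6*o^2 + 9*o - 4) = o*(o - 1)^2*(o^2 - 5*o + 4) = o*(o - 4)*(o - 1)^2*(o - 1)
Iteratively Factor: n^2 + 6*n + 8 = (n + 2)*(n + 4)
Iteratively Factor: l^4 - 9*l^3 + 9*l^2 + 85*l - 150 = (l - 5)*(l^3 - 4*l^2 - 11*l + 30) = (l - 5)*(l - 2)*(l^2 - 2*l - 15) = (l - 5)*(l - 2)*(l + 3)*(l - 5)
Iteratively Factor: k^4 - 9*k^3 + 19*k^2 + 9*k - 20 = (k + 1)*(k^3 - 10*k^2 + 29*k - 20) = (k - 1)*(k + 1)*(k^2 - 9*k + 20) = (k - 5)*(k - 1)*(k + 1)*(k - 4)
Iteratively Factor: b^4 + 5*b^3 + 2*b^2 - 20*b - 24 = (b + 2)*(b^3 + 3*b^2 - 4*b - 12) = (b - 2)*(b + 2)*(b^2 + 5*b + 6) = (b - 2)*(b + 2)^2*(b + 3)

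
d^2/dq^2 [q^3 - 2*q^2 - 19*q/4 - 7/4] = 6*q - 4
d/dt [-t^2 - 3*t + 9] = -2*t - 3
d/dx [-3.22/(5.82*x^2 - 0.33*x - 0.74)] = (37.4808*x - 1.0626)/(-5.82*x^2 + 0.33*x + 0.74)^2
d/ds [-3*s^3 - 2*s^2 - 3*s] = -9*s^2 - 4*s - 3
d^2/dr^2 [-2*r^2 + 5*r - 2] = -4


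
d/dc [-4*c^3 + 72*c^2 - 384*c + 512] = -12*c^2 + 144*c - 384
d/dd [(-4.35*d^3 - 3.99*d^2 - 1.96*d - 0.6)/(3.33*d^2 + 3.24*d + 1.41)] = (-14.4855*d^4 - 28.188*d^3 - 24.8013*d^2 - 7.2558*d - 0.8196)/(11.0889*d^4 + 21.5784*d^3 + 19.8882*d^2 + 9.1368*d + 1.9881)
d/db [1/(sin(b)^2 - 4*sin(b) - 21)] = 2*(2 - sin(b))*cos(b)/((sin(b) - 7)^2*(sin(b) + 3)^2)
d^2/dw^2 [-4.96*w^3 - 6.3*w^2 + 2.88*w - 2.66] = -29.76*w - 12.6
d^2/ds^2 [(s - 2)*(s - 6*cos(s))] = 2*(3*s - 6)*cos(s) + 12*sin(s) + 2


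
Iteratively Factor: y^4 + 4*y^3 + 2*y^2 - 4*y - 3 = (y + 1)*(y^3 + 3*y^2 - y - 3) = (y + 1)^2*(y^2 + 2*y - 3) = (y - 1)*(y + 1)^2*(y + 3)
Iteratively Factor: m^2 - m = (m)*(m - 1)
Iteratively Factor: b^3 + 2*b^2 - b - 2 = (b - 1)*(b^2 + 3*b + 2) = (b - 1)*(b + 1)*(b + 2)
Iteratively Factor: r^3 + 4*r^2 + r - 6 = (r + 2)*(r^2 + 2*r - 3) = (r + 2)*(r + 3)*(r - 1)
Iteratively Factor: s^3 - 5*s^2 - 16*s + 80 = (s + 4)*(s^2 - 9*s + 20) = (s - 4)*(s + 4)*(s - 5)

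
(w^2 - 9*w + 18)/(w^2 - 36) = (w - 3)/(w + 6)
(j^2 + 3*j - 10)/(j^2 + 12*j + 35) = (j - 2)/(j + 7)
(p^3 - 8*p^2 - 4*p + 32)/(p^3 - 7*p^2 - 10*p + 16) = (p - 2)/(p - 1)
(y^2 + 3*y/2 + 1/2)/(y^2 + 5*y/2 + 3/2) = (2*y + 1)/(2*y + 3)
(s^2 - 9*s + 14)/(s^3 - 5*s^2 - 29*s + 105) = (s - 2)/(s^2 + 2*s - 15)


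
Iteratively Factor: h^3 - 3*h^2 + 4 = (h - 2)*(h^2 - h - 2) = (h - 2)*(h + 1)*(h - 2)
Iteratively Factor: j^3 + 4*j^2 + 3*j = (j + 1)*(j^2 + 3*j) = j*(j + 1)*(j + 3)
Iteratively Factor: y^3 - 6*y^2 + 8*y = (y)*(y^2 - 6*y + 8) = y*(y - 2)*(y - 4)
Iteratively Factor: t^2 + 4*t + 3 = (t + 1)*(t + 3)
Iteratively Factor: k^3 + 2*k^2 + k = (k + 1)*(k^2 + k) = k*(k + 1)*(k + 1)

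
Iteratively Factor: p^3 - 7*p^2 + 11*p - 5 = (p - 1)*(p^2 - 6*p + 5) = (p - 1)^2*(p - 5)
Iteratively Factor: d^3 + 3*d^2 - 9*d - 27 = (d + 3)*(d^2 - 9) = (d - 3)*(d + 3)*(d + 3)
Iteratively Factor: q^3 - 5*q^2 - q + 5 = (q + 1)*(q^2 - 6*q + 5) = (q - 5)*(q + 1)*(q - 1)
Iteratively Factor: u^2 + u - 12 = (u - 3)*(u + 4)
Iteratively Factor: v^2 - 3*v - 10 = (v - 5)*(v + 2)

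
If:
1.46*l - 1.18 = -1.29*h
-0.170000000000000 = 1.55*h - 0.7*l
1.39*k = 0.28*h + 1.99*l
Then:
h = 0.18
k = 0.96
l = 0.65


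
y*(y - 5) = y^2 - 5*y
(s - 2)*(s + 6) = s^2 + 4*s - 12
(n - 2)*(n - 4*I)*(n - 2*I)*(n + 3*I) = n^4 - 2*n^3 - 3*I*n^3 + 10*n^2 + 6*I*n^2 - 20*n - 24*I*n + 48*I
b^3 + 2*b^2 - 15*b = b*(b - 3)*(b + 5)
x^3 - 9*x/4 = x*(x - 3/2)*(x + 3/2)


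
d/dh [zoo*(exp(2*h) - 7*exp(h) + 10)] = zoo*(exp(h) + 1)*exp(h)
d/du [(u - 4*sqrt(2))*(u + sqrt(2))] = 2*u - 3*sqrt(2)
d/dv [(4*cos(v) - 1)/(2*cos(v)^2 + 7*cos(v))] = (-7*sin(v)^3/cos(v)^2 + sin(v) - 4*tan(v))/(2*cos(v) + 7)^2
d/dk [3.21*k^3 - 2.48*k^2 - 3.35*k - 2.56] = 9.63*k^2 - 4.96*k - 3.35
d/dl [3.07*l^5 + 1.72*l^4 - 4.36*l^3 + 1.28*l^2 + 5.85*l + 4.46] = 15.35*l^4 + 6.88*l^3 - 13.08*l^2 + 2.56*l + 5.85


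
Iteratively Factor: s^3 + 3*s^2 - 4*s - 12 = (s - 2)*(s^2 + 5*s + 6) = (s - 2)*(s + 2)*(s + 3)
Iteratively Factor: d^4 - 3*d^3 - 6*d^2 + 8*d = (d)*(d^3 - 3*d^2 - 6*d + 8) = d*(d - 1)*(d^2 - 2*d - 8) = d*(d - 4)*(d - 1)*(d + 2)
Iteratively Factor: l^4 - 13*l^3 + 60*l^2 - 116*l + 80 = (l - 4)*(l^3 - 9*l^2 + 24*l - 20) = (l - 4)*(l - 2)*(l^2 - 7*l + 10) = (l - 5)*(l - 4)*(l - 2)*(l - 2)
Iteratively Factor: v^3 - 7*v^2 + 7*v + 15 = (v - 5)*(v^2 - 2*v - 3) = (v - 5)*(v + 1)*(v - 3)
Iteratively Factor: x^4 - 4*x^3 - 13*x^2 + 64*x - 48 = (x - 4)*(x^3 - 13*x + 12) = (x - 4)*(x + 4)*(x^2 - 4*x + 3) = (x - 4)*(x - 1)*(x + 4)*(x - 3)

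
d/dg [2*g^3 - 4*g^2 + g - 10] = 6*g^2 - 8*g + 1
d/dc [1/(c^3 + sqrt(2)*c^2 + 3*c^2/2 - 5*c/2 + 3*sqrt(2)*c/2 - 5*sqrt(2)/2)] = 2*(-6*c^2 - 6*c - 4*sqrt(2)*c - 3*sqrt(2) + 5)/(2*c^3 + 2*sqrt(2)*c^2 + 3*c^2 - 5*c + 3*sqrt(2)*c - 5*sqrt(2))^2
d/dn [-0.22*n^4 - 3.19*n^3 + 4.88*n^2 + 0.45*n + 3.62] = -0.88*n^3 - 9.57*n^2 + 9.76*n + 0.45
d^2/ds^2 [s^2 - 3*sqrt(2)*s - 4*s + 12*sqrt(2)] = 2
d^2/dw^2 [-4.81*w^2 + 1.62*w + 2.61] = -9.62000000000000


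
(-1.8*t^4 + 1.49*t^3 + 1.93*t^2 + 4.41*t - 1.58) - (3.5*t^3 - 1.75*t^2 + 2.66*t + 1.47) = -1.8*t^4 - 2.01*t^3 + 3.68*t^2 + 1.75*t - 3.05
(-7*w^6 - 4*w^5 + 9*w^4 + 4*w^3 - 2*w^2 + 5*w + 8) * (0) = 0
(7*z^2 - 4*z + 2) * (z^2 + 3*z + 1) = 7*z^4 + 17*z^3 - 3*z^2 + 2*z + 2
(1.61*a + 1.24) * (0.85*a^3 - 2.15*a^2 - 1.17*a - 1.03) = 1.3685*a^4 - 2.4075*a^3 - 4.5497*a^2 - 3.1091*a - 1.2772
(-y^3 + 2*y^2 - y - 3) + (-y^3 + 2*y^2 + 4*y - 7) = -2*y^3 + 4*y^2 + 3*y - 10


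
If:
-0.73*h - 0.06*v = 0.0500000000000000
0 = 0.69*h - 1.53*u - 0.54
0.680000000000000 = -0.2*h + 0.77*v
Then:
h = -0.14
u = -0.42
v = 0.85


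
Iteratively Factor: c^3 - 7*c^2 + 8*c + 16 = (c - 4)*(c^2 - 3*c - 4) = (c - 4)^2*(c + 1)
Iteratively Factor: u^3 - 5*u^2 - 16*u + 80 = (u + 4)*(u^2 - 9*u + 20) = (u - 5)*(u + 4)*(u - 4)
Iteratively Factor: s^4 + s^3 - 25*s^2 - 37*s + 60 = (s - 1)*(s^3 + 2*s^2 - 23*s - 60) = (s - 5)*(s - 1)*(s^2 + 7*s + 12) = (s - 5)*(s - 1)*(s + 3)*(s + 4)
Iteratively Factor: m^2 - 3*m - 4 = (m - 4)*(m + 1)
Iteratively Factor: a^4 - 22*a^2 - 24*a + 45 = (a - 1)*(a^3 + a^2 - 21*a - 45) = (a - 5)*(a - 1)*(a^2 + 6*a + 9) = (a - 5)*(a - 1)*(a + 3)*(a + 3)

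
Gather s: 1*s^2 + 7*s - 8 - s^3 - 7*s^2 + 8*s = -s^3 - 6*s^2 + 15*s - 8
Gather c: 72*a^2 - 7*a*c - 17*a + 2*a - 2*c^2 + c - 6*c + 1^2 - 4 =72*a^2 - 15*a - 2*c^2 + c*(-7*a - 5) - 3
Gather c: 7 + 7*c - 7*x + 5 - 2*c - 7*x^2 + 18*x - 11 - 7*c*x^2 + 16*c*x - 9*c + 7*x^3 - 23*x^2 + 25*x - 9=c*(-7*x^2 + 16*x - 4) + 7*x^3 - 30*x^2 + 36*x - 8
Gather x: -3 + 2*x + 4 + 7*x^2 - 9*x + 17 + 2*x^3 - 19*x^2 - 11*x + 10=2*x^3 - 12*x^2 - 18*x + 28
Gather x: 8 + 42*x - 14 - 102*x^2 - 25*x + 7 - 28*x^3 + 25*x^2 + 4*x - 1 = -28*x^3 - 77*x^2 + 21*x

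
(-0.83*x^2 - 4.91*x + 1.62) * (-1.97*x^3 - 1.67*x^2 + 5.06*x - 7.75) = 1.6351*x^5 + 11.0588*x^4 + 0.8085*x^3 - 21.1175*x^2 + 46.2497*x - 12.555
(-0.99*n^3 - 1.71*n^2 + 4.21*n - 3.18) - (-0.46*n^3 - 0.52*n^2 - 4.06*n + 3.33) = -0.53*n^3 - 1.19*n^2 + 8.27*n - 6.51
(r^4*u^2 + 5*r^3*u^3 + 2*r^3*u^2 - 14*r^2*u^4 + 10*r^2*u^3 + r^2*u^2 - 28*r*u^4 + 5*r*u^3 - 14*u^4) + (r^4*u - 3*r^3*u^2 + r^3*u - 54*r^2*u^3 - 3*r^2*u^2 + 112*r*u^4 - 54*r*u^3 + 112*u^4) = r^4*u^2 + r^4*u + 5*r^3*u^3 - r^3*u^2 + r^3*u - 14*r^2*u^4 - 44*r^2*u^3 - 2*r^2*u^2 + 84*r*u^4 - 49*r*u^3 + 98*u^4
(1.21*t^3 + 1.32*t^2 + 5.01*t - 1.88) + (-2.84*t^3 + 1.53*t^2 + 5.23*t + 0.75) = -1.63*t^3 + 2.85*t^2 + 10.24*t - 1.13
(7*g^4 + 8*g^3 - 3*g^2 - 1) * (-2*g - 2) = -14*g^5 - 30*g^4 - 10*g^3 + 6*g^2 + 2*g + 2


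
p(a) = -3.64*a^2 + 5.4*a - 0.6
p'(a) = 5.4 - 7.28*a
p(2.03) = -4.64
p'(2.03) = -9.38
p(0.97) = 1.21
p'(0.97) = -1.66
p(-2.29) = -32.05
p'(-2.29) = 22.07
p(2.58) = -10.90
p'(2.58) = -13.38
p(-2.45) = -35.68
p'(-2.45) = 23.24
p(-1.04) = -10.15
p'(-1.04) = 12.97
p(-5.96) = -162.08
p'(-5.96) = 48.79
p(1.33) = 0.14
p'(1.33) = -4.28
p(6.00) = -99.24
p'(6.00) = -38.28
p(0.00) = -0.60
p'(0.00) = 5.40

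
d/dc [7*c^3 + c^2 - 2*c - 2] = 21*c^2 + 2*c - 2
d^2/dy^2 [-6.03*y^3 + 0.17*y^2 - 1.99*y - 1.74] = 0.34 - 36.18*y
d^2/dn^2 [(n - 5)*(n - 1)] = 2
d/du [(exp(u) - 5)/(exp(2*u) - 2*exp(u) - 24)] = (2*(1 - exp(u))*(exp(u) - 5) + exp(2*u) - 2*exp(u) - 24)*exp(u)/(-exp(2*u) + 2*exp(u) + 24)^2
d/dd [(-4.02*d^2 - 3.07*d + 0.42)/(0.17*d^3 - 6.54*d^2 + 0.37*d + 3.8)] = (0.6834*d^4 + 1.0438*d^3 - 21.7794*d^2 - 25.0584*d - 11.8214)/(0.0289*d^6 - 2.2236*d^5 + 42.8974*d^4 - 3.5476*d^3 - 49.5671*d^2 + 2.812*d + 14.44)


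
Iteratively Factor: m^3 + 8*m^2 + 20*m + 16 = (m + 2)*(m^2 + 6*m + 8) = (m + 2)^2*(m + 4)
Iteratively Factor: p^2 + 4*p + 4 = (p + 2)*(p + 2)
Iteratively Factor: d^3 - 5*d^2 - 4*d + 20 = (d + 2)*(d^2 - 7*d + 10) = (d - 2)*(d + 2)*(d - 5)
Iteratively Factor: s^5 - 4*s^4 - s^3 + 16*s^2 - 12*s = (s - 2)*(s^4 - 2*s^3 - 5*s^2 + 6*s) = (s - 2)*(s - 1)*(s^3 - s^2 - 6*s) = (s - 2)*(s - 1)*(s + 2)*(s^2 - 3*s) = s*(s - 2)*(s - 1)*(s + 2)*(s - 3)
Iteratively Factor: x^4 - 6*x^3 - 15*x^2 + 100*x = (x + 4)*(x^3 - 10*x^2 + 25*x) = (x - 5)*(x + 4)*(x^2 - 5*x) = (x - 5)^2*(x + 4)*(x)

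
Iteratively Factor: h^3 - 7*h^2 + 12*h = (h - 4)*(h^2 - 3*h) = (h - 4)*(h - 3)*(h)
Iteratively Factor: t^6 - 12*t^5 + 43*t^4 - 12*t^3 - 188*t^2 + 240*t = (t)*(t^5 - 12*t^4 + 43*t^3 - 12*t^2 - 188*t + 240) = t*(t - 5)*(t^4 - 7*t^3 + 8*t^2 + 28*t - 48) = t*(t - 5)*(t - 4)*(t^3 - 3*t^2 - 4*t + 12) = t*(t - 5)*(t - 4)*(t - 2)*(t^2 - t - 6) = t*(t - 5)*(t - 4)*(t - 3)*(t - 2)*(t + 2)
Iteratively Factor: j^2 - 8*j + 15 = (j - 3)*(j - 5)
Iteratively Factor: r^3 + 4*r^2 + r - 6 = (r + 2)*(r^2 + 2*r - 3) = (r - 1)*(r + 2)*(r + 3)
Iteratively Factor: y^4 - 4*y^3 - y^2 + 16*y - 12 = (y - 2)*(y^3 - 2*y^2 - 5*y + 6) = (y - 2)*(y + 2)*(y^2 - 4*y + 3) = (y - 2)*(y - 1)*(y + 2)*(y - 3)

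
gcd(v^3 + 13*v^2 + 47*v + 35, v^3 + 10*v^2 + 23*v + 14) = v^2 + 8*v + 7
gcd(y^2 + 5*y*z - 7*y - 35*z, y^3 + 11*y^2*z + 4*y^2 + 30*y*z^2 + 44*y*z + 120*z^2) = y + 5*z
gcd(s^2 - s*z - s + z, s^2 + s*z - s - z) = s - 1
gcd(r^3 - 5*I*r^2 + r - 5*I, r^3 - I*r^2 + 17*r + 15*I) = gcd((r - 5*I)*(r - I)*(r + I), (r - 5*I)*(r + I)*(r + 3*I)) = r^2 - 4*I*r + 5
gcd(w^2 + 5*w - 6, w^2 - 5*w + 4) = w - 1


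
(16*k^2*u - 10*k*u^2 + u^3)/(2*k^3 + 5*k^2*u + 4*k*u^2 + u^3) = u*(16*k^2 - 10*k*u + u^2)/(2*k^3 + 5*k^2*u + 4*k*u^2 + u^3)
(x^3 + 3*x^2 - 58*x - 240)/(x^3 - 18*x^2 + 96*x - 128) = (x^2 + 11*x + 30)/(x^2 - 10*x + 16)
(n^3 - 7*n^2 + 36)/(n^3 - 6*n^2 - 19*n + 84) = (n^2 - 4*n - 12)/(n^2 - 3*n - 28)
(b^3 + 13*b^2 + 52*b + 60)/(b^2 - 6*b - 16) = (b^2 + 11*b + 30)/(b - 8)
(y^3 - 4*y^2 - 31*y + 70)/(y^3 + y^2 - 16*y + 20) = (y - 7)/(y - 2)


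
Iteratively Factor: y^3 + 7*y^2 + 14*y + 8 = (y + 1)*(y^2 + 6*y + 8) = (y + 1)*(y + 4)*(y + 2)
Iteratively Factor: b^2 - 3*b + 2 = (b - 1)*(b - 2)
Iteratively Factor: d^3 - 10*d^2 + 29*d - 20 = (d - 4)*(d^2 - 6*d + 5) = (d - 4)*(d - 1)*(d - 5)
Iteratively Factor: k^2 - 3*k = (k - 3)*(k)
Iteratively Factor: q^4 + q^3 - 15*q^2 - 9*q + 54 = (q - 2)*(q^3 + 3*q^2 - 9*q - 27) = (q - 2)*(q + 3)*(q^2 - 9) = (q - 2)*(q + 3)^2*(q - 3)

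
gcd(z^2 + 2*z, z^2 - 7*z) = z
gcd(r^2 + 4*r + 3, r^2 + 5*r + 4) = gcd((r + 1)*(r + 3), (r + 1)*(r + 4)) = r + 1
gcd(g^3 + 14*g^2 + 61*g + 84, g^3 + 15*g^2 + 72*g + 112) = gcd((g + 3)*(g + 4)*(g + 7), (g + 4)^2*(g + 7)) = g^2 + 11*g + 28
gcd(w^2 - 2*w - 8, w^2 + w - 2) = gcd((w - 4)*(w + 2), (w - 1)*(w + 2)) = w + 2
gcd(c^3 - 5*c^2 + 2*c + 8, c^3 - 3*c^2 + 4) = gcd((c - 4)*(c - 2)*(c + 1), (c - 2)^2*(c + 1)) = c^2 - c - 2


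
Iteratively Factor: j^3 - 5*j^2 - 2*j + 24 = (j + 2)*(j^2 - 7*j + 12) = (j - 3)*(j + 2)*(j - 4)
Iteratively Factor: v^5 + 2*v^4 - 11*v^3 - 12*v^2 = (v + 4)*(v^4 - 2*v^3 - 3*v^2) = v*(v + 4)*(v^3 - 2*v^2 - 3*v) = v*(v - 3)*(v + 4)*(v^2 + v) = v*(v - 3)*(v + 1)*(v + 4)*(v)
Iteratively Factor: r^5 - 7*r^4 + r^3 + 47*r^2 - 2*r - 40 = (r + 1)*(r^4 - 8*r^3 + 9*r^2 + 38*r - 40) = (r - 4)*(r + 1)*(r^3 - 4*r^2 - 7*r + 10) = (r - 4)*(r - 1)*(r + 1)*(r^2 - 3*r - 10) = (r - 5)*(r - 4)*(r - 1)*(r + 1)*(r + 2)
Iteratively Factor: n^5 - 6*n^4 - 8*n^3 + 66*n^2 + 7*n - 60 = (n + 3)*(n^4 - 9*n^3 + 19*n^2 + 9*n - 20) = (n - 5)*(n + 3)*(n^3 - 4*n^2 - n + 4) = (n - 5)*(n - 4)*(n + 3)*(n^2 - 1) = (n - 5)*(n - 4)*(n + 1)*(n + 3)*(n - 1)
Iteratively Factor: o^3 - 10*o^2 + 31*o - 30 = (o - 2)*(o^2 - 8*o + 15) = (o - 3)*(o - 2)*(o - 5)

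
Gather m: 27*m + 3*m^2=3*m^2 + 27*m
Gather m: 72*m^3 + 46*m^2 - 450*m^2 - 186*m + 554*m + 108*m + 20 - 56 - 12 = 72*m^3 - 404*m^2 + 476*m - 48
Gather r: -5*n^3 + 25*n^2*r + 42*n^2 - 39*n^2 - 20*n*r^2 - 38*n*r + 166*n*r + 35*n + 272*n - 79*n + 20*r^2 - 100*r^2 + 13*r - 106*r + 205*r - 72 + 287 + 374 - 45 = -5*n^3 + 3*n^2 + 228*n + r^2*(-20*n - 80) + r*(25*n^2 + 128*n + 112) + 544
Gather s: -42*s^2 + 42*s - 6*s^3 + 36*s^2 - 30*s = -6*s^3 - 6*s^2 + 12*s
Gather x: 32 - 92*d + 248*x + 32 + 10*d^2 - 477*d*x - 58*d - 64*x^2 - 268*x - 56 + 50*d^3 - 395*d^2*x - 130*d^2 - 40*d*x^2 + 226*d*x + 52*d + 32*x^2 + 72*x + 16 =50*d^3 - 120*d^2 - 98*d + x^2*(-40*d - 32) + x*(-395*d^2 - 251*d + 52) + 24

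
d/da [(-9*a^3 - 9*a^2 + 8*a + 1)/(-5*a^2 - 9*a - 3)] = (45*a^4 + 162*a^3 + 202*a^2 + 64*a - 15)/(25*a^4 + 90*a^3 + 111*a^2 + 54*a + 9)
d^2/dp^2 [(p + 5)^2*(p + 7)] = 6*p + 34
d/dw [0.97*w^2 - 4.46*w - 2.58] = 1.94*w - 4.46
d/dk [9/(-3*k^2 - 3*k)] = 3*(2*k + 1)/(k^2*(k + 1)^2)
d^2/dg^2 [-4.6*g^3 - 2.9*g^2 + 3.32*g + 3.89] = -27.6*g - 5.8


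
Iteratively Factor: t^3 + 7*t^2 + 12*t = (t + 4)*(t^2 + 3*t) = t*(t + 4)*(t + 3)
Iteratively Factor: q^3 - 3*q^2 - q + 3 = (q + 1)*(q^2 - 4*q + 3) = (q - 3)*(q + 1)*(q - 1)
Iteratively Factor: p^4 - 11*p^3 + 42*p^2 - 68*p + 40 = (p - 2)*(p^3 - 9*p^2 + 24*p - 20) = (p - 5)*(p - 2)*(p^2 - 4*p + 4) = (p - 5)*(p - 2)^2*(p - 2)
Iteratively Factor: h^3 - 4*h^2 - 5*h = (h - 5)*(h^2 + h) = (h - 5)*(h + 1)*(h)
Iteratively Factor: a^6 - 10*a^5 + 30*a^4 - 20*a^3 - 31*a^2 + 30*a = (a)*(a^5 - 10*a^4 + 30*a^3 - 20*a^2 - 31*a + 30) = a*(a + 1)*(a^4 - 11*a^3 + 41*a^2 - 61*a + 30) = a*(a - 2)*(a + 1)*(a^3 - 9*a^2 + 23*a - 15) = a*(a - 2)*(a - 1)*(a + 1)*(a^2 - 8*a + 15) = a*(a - 5)*(a - 2)*(a - 1)*(a + 1)*(a - 3)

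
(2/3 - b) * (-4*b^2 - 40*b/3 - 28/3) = 4*b^3 + 32*b^2/3 + 4*b/9 - 56/9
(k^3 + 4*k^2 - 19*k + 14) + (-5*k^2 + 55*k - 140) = k^3 - k^2 + 36*k - 126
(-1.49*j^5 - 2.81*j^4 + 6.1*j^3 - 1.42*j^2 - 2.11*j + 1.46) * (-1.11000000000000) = 1.6539*j^5 + 3.1191*j^4 - 6.771*j^3 + 1.5762*j^2 + 2.3421*j - 1.6206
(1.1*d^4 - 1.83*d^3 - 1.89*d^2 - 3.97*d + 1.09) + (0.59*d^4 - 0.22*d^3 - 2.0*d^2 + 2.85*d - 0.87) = 1.69*d^4 - 2.05*d^3 - 3.89*d^2 - 1.12*d + 0.22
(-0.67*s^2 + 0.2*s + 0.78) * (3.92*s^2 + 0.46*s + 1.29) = -2.6264*s^4 + 0.4758*s^3 + 2.2853*s^2 + 0.6168*s + 1.0062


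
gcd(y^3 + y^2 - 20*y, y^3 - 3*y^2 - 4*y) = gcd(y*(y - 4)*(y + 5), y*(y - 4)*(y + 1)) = y^2 - 4*y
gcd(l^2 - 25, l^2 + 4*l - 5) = l + 5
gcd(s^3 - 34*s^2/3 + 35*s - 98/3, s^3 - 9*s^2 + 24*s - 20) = s - 2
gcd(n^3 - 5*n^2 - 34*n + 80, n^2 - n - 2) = n - 2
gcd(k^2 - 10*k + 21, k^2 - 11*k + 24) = k - 3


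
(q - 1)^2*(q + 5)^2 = q^4 + 8*q^3 + 6*q^2 - 40*q + 25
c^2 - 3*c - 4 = (c - 4)*(c + 1)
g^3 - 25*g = g*(g - 5)*(g + 5)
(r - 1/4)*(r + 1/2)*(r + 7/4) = r^3 + 2*r^2 + 5*r/16 - 7/32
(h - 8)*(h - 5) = h^2 - 13*h + 40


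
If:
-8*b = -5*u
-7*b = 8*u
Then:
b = 0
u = 0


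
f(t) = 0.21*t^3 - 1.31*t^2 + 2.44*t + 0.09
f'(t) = 0.63*t^2 - 2.62*t + 2.44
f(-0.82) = -2.91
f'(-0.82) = 5.01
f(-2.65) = -19.48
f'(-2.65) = 13.81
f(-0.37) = -1.00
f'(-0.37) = 3.50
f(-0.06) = -0.06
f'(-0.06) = 2.60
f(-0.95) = -3.59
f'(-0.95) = 5.50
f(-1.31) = -5.83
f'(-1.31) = 6.95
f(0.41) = 0.88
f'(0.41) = 1.47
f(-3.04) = -25.33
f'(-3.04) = 16.23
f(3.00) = 1.29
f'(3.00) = 0.25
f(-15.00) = -1040.01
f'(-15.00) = 183.49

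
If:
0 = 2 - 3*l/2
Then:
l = 4/3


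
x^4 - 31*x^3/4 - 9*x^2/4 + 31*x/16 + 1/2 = (x - 8)*(x - 1/2)*(x + 1/4)*(x + 1/2)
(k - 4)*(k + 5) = k^2 + k - 20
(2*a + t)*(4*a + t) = 8*a^2 + 6*a*t + t^2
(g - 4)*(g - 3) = g^2 - 7*g + 12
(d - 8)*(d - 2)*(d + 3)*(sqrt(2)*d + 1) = sqrt(2)*d^4 - 7*sqrt(2)*d^3 + d^3 - 14*sqrt(2)*d^2 - 7*d^2 - 14*d + 48*sqrt(2)*d + 48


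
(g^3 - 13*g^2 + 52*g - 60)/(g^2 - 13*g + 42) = (g^2 - 7*g + 10)/(g - 7)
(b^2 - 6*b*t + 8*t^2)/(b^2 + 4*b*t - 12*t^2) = (b - 4*t)/(b + 6*t)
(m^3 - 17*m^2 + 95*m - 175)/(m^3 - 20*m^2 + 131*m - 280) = (m - 5)/(m - 8)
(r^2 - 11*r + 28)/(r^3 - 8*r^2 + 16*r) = (r - 7)/(r*(r - 4))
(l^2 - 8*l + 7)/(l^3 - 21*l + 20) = (l - 7)/(l^2 + l - 20)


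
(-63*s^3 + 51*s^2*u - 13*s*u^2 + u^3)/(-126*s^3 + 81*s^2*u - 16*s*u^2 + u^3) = (3*s - u)/(6*s - u)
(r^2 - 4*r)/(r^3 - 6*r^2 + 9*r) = (r - 4)/(r^2 - 6*r + 9)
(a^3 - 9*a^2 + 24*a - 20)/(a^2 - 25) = (a^2 - 4*a + 4)/(a + 5)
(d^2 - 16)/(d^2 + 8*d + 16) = (d - 4)/(d + 4)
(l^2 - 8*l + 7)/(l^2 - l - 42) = (l - 1)/(l + 6)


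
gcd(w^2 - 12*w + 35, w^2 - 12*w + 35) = w^2 - 12*w + 35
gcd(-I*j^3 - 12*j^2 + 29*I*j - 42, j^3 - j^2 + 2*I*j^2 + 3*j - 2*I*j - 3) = 1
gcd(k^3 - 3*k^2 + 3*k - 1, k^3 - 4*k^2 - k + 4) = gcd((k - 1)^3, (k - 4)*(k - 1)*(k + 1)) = k - 1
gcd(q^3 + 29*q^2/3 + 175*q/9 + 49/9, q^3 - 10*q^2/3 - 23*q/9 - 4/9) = q + 1/3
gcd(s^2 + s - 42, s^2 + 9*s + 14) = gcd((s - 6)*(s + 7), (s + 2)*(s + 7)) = s + 7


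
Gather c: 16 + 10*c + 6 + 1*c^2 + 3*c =c^2 + 13*c + 22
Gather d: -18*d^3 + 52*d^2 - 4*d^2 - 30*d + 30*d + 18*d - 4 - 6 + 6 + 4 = -18*d^3 + 48*d^2 + 18*d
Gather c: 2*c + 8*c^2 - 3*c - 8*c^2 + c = 0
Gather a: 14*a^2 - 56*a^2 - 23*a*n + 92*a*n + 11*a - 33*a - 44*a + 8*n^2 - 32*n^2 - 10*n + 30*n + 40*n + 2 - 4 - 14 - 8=-42*a^2 + a*(69*n - 66) - 24*n^2 + 60*n - 24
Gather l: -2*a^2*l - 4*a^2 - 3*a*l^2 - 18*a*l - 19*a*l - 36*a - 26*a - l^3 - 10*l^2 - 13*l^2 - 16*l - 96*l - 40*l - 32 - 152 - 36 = -4*a^2 - 62*a - l^3 + l^2*(-3*a - 23) + l*(-2*a^2 - 37*a - 152) - 220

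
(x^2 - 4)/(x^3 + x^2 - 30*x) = (x^2 - 4)/(x*(x^2 + x - 30))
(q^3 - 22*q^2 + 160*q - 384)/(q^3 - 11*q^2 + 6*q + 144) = (q - 8)/(q + 3)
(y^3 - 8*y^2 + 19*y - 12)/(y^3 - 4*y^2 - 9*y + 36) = (y - 1)/(y + 3)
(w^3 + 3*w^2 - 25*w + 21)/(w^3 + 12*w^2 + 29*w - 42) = (w - 3)/(w + 6)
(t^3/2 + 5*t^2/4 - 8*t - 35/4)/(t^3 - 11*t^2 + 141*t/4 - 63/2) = (t^2 + 6*t + 5)/(2*t^2 - 15*t + 18)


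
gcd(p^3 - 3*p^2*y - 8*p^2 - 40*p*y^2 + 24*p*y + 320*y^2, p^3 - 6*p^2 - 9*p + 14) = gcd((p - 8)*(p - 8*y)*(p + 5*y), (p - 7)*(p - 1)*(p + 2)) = 1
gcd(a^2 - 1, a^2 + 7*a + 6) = a + 1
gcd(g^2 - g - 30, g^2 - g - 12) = 1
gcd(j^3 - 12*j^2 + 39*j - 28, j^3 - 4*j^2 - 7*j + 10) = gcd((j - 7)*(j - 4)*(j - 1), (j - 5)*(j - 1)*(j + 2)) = j - 1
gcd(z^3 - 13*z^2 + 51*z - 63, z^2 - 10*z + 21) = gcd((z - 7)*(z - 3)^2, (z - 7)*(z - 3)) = z^2 - 10*z + 21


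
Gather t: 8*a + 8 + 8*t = 8*a + 8*t + 8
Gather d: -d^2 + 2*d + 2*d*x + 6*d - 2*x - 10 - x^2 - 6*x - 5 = -d^2 + d*(2*x + 8) - x^2 - 8*x - 15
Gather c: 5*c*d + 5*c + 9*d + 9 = c*(5*d + 5) + 9*d + 9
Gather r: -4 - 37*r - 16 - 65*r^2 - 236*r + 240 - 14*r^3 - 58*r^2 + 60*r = -14*r^3 - 123*r^2 - 213*r + 220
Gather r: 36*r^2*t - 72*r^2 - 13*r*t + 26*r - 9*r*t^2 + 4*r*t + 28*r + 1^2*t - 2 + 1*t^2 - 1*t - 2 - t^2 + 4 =r^2*(36*t - 72) + r*(-9*t^2 - 9*t + 54)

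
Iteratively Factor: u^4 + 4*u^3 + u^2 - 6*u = (u - 1)*(u^3 + 5*u^2 + 6*u) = (u - 1)*(u + 2)*(u^2 + 3*u) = u*(u - 1)*(u + 2)*(u + 3)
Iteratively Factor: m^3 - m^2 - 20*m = (m - 5)*(m^2 + 4*m) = (m - 5)*(m + 4)*(m)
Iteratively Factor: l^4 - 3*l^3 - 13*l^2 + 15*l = (l - 1)*(l^3 - 2*l^2 - 15*l) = (l - 5)*(l - 1)*(l^2 + 3*l) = (l - 5)*(l - 1)*(l + 3)*(l)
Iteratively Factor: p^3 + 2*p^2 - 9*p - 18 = (p + 2)*(p^2 - 9) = (p + 2)*(p + 3)*(p - 3)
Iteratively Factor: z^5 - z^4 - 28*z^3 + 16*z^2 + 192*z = (z - 4)*(z^4 + 3*z^3 - 16*z^2 - 48*z) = (z - 4)^2*(z^3 + 7*z^2 + 12*z) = (z - 4)^2*(z + 3)*(z^2 + 4*z) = z*(z - 4)^2*(z + 3)*(z + 4)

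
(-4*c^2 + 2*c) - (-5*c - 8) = -4*c^2 + 7*c + 8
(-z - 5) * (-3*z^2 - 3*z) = 3*z^3 + 18*z^2 + 15*z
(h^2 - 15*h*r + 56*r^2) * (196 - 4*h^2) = -4*h^4 + 60*h^3*r - 224*h^2*r^2 + 196*h^2 - 2940*h*r + 10976*r^2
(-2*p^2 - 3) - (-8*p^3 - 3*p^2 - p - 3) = 8*p^3 + p^2 + p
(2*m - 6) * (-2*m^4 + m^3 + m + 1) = -4*m^5 + 14*m^4 - 6*m^3 + 2*m^2 - 4*m - 6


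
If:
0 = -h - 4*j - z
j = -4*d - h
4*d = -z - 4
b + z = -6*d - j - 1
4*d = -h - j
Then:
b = 7*z/6 + 19/3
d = -z/4 - 1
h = 5*z/3 + 16/3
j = -2*z/3 - 4/3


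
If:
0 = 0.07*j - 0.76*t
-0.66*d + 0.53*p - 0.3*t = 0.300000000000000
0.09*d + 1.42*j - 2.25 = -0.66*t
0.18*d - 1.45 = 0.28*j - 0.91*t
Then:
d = 9.11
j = 0.97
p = 11.96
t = 0.09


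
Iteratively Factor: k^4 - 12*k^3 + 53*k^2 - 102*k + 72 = (k - 2)*(k^3 - 10*k^2 + 33*k - 36) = (k - 3)*(k - 2)*(k^2 - 7*k + 12) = (k - 3)^2*(k - 2)*(k - 4)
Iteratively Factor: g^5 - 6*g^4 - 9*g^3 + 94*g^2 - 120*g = (g + 4)*(g^4 - 10*g^3 + 31*g^2 - 30*g) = g*(g + 4)*(g^3 - 10*g^2 + 31*g - 30) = g*(g - 3)*(g + 4)*(g^2 - 7*g + 10) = g*(g - 3)*(g - 2)*(g + 4)*(g - 5)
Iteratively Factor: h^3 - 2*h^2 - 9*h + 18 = (h + 3)*(h^2 - 5*h + 6) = (h - 2)*(h + 3)*(h - 3)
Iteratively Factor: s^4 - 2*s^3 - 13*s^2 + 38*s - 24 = (s - 3)*(s^3 + s^2 - 10*s + 8) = (s - 3)*(s - 2)*(s^2 + 3*s - 4) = (s - 3)*(s - 2)*(s + 4)*(s - 1)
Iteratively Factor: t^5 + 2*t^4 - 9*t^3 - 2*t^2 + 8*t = (t + 4)*(t^4 - 2*t^3 - t^2 + 2*t) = (t - 1)*(t + 4)*(t^3 - t^2 - 2*t) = (t - 2)*(t - 1)*(t + 4)*(t^2 + t) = t*(t - 2)*(t - 1)*(t + 4)*(t + 1)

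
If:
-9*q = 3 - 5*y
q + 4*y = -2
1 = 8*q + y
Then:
No Solution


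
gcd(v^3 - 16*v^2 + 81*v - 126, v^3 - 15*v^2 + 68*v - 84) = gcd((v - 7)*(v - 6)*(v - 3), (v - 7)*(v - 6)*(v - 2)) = v^2 - 13*v + 42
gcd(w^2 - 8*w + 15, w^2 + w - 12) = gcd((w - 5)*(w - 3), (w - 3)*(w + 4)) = w - 3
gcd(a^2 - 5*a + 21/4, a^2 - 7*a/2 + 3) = a - 3/2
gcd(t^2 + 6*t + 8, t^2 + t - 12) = t + 4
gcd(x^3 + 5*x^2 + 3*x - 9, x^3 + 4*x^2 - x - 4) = x - 1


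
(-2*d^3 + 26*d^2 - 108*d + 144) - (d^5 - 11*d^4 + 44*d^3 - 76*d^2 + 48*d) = -d^5 + 11*d^4 - 46*d^3 + 102*d^2 - 156*d + 144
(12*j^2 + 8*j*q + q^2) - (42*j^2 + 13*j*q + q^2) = -30*j^2 - 5*j*q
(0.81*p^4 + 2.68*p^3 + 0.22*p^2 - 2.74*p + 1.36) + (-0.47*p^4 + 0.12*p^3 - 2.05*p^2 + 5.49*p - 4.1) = 0.34*p^4 + 2.8*p^3 - 1.83*p^2 + 2.75*p - 2.74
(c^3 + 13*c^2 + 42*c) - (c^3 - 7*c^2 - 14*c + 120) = 20*c^2 + 56*c - 120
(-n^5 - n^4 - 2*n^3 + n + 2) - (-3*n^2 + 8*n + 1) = -n^5 - n^4 - 2*n^3 + 3*n^2 - 7*n + 1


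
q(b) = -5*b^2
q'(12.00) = -120.00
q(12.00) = -720.00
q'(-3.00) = 30.00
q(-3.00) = -45.00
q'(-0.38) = 3.80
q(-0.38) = -0.72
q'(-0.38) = 3.80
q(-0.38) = -0.72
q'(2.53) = -25.30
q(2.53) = -32.00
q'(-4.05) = 40.50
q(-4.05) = -82.01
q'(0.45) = -4.50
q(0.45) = -1.01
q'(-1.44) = 14.40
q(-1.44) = -10.37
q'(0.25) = -2.50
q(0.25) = -0.31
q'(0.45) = -4.50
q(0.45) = -1.01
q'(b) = -10*b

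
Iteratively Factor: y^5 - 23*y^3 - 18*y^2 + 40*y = (y + 4)*(y^4 - 4*y^3 - 7*y^2 + 10*y) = (y - 1)*(y + 4)*(y^3 - 3*y^2 - 10*y) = y*(y - 1)*(y + 4)*(y^2 - 3*y - 10) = y*(y - 1)*(y + 2)*(y + 4)*(y - 5)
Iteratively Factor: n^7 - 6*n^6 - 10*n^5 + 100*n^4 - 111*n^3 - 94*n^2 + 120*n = (n + 4)*(n^6 - 10*n^5 + 30*n^4 - 20*n^3 - 31*n^2 + 30*n) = (n + 1)*(n + 4)*(n^5 - 11*n^4 + 41*n^3 - 61*n^2 + 30*n) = (n - 5)*(n + 1)*(n + 4)*(n^4 - 6*n^3 + 11*n^2 - 6*n) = n*(n - 5)*(n + 1)*(n + 4)*(n^3 - 6*n^2 + 11*n - 6) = n*(n - 5)*(n - 3)*(n + 1)*(n + 4)*(n^2 - 3*n + 2) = n*(n - 5)*(n - 3)*(n - 2)*(n + 1)*(n + 4)*(n - 1)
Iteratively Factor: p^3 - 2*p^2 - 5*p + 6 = (p + 2)*(p^2 - 4*p + 3) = (p - 1)*(p + 2)*(p - 3)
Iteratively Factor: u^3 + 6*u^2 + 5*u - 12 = (u + 4)*(u^2 + 2*u - 3) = (u - 1)*(u + 4)*(u + 3)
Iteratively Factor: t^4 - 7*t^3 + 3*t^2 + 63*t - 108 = (t - 3)*(t^3 - 4*t^2 - 9*t + 36) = (t - 4)*(t - 3)*(t^2 - 9) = (t - 4)*(t - 3)*(t + 3)*(t - 3)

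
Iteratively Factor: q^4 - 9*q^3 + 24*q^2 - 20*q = (q - 5)*(q^3 - 4*q^2 + 4*q) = q*(q - 5)*(q^2 - 4*q + 4) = q*(q - 5)*(q - 2)*(q - 2)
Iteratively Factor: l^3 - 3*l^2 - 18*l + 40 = (l - 5)*(l^2 + 2*l - 8) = (l - 5)*(l + 4)*(l - 2)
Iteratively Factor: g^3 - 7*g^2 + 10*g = (g - 2)*(g^2 - 5*g) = (g - 5)*(g - 2)*(g)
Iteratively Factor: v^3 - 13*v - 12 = (v + 1)*(v^2 - v - 12) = (v + 1)*(v + 3)*(v - 4)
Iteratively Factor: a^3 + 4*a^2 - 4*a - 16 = (a + 4)*(a^2 - 4) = (a - 2)*(a + 4)*(a + 2)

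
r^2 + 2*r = r*(r + 2)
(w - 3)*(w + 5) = w^2 + 2*w - 15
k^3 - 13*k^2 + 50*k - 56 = (k - 7)*(k - 4)*(k - 2)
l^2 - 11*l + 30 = (l - 6)*(l - 5)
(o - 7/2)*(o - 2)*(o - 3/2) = o^3 - 7*o^2 + 61*o/4 - 21/2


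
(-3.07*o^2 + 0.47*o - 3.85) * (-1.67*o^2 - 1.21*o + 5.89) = 5.1269*o^4 + 2.9298*o^3 - 12.2215*o^2 + 7.4268*o - 22.6765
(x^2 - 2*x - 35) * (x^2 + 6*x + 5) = x^4 + 4*x^3 - 42*x^2 - 220*x - 175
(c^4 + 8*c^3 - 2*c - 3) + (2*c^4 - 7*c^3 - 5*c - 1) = 3*c^4 + c^3 - 7*c - 4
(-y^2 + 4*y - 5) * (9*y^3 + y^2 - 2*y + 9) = -9*y^5 + 35*y^4 - 39*y^3 - 22*y^2 + 46*y - 45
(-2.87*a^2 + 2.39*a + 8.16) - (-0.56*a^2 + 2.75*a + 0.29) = -2.31*a^2 - 0.36*a + 7.87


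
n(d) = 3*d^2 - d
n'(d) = 6*d - 1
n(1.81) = 8.02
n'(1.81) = 9.86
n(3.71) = 37.58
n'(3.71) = 21.26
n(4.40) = 53.68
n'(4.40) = 25.40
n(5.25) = 77.44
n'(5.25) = 30.50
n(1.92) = 9.14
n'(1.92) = 10.52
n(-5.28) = 88.92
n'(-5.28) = -32.68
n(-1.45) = 7.76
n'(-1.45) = -9.70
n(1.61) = 6.17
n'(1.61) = 8.66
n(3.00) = 24.00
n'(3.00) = 17.00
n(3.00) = 24.00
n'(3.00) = 17.00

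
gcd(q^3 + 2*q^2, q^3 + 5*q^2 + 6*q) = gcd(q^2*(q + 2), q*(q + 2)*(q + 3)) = q^2 + 2*q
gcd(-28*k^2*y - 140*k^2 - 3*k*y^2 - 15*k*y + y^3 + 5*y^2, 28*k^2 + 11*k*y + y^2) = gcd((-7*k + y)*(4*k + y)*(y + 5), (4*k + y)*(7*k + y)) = 4*k + y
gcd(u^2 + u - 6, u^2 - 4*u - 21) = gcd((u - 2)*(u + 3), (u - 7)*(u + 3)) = u + 3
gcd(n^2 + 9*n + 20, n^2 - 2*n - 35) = n + 5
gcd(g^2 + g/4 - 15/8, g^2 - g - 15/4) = g + 3/2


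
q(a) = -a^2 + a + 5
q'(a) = 1 - 2*a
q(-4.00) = -15.00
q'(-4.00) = 9.00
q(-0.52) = 4.21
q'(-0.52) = 2.04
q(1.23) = 4.72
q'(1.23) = -1.46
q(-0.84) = 3.45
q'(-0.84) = 2.68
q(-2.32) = -2.70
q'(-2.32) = 5.64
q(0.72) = 5.20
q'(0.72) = -0.44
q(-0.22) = 4.73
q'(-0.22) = 1.44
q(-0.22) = 4.73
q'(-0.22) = 1.44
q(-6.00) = -37.00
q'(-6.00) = 13.00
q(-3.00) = -7.00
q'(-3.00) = 7.00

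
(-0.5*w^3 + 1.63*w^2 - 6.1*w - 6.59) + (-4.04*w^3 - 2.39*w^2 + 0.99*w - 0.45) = -4.54*w^3 - 0.76*w^2 - 5.11*w - 7.04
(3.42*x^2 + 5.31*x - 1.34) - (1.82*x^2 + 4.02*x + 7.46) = 1.6*x^2 + 1.29*x - 8.8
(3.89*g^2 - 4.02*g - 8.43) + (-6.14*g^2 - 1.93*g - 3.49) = -2.25*g^2 - 5.95*g - 11.92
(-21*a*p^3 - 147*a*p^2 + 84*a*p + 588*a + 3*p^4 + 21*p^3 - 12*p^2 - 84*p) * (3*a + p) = -63*a^2*p^3 - 441*a^2*p^2 + 252*a^2*p + 1764*a^2 - 12*a*p^4 - 84*a*p^3 + 48*a*p^2 + 336*a*p + 3*p^5 + 21*p^4 - 12*p^3 - 84*p^2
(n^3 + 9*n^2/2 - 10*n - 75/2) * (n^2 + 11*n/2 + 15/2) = n^5 + 10*n^4 + 89*n^3/4 - 235*n^2/4 - 1125*n/4 - 1125/4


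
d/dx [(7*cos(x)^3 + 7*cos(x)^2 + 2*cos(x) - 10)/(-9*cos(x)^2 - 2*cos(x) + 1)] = (63*cos(x)^4 + 28*cos(x)^3 - 25*cos(x)^2 + 166*cos(x) + 18)*sin(x)/(-9*sin(x)^2 + 2*cos(x) + 8)^2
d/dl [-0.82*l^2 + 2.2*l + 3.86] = 2.2 - 1.64*l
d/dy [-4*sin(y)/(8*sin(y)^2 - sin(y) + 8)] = -32*cos(y)^3/(8*sin(y)^2 - sin(y) + 8)^2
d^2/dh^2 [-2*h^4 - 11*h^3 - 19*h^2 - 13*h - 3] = -24*h^2 - 66*h - 38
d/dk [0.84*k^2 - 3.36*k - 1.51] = 1.68*k - 3.36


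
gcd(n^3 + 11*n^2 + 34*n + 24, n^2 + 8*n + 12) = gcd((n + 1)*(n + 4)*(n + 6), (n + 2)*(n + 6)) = n + 6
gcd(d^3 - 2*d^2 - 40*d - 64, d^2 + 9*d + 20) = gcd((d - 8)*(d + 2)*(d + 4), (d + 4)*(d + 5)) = d + 4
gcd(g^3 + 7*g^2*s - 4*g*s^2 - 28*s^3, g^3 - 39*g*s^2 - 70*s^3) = g + 2*s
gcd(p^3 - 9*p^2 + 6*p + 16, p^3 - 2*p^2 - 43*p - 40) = p^2 - 7*p - 8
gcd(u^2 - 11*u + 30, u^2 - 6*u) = u - 6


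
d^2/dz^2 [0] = 0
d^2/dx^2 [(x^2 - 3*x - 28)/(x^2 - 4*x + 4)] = 2*(x - 92)/(x^4 - 8*x^3 + 24*x^2 - 32*x + 16)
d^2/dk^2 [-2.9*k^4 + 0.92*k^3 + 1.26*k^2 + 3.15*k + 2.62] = -34.8*k^2 + 5.52*k + 2.52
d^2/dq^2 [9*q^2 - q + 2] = 18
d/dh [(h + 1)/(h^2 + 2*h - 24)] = (h^2 + 2*h - 2*(h + 1)^2 - 24)/(h^2 + 2*h - 24)^2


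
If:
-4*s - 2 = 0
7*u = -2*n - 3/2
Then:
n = -7*u/2 - 3/4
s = -1/2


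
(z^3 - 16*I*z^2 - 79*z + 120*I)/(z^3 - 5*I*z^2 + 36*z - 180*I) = (z^2 - 11*I*z - 24)/(z^2 + 36)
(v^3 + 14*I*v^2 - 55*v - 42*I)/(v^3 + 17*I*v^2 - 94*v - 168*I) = (v + I)/(v + 4*I)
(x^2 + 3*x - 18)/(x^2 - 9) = (x + 6)/(x + 3)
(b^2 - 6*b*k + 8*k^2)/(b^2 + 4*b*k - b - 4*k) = (b^2 - 6*b*k + 8*k^2)/(b^2 + 4*b*k - b - 4*k)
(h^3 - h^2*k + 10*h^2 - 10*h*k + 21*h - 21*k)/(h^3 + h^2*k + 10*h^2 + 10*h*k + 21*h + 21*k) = (h - k)/(h + k)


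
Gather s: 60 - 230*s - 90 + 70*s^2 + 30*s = 70*s^2 - 200*s - 30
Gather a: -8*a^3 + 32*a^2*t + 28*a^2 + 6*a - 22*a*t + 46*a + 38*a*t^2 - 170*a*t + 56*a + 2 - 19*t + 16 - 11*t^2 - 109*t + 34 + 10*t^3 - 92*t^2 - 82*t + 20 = -8*a^3 + a^2*(32*t + 28) + a*(38*t^2 - 192*t + 108) + 10*t^3 - 103*t^2 - 210*t + 72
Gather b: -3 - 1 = -4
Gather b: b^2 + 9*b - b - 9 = b^2 + 8*b - 9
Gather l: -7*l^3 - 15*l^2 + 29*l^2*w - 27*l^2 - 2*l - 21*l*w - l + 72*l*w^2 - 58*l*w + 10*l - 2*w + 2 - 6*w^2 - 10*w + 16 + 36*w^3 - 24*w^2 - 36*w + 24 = -7*l^3 + l^2*(29*w - 42) + l*(72*w^2 - 79*w + 7) + 36*w^3 - 30*w^2 - 48*w + 42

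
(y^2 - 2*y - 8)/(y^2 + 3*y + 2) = (y - 4)/(y + 1)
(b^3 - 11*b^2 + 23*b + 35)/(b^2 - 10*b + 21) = (b^2 - 4*b - 5)/(b - 3)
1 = 1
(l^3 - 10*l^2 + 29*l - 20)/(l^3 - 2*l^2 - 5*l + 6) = (l^2 - 9*l + 20)/(l^2 - l - 6)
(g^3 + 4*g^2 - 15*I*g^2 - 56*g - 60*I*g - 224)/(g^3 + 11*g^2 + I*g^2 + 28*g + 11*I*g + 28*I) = (g^2 - 15*I*g - 56)/(g^2 + g*(7 + I) + 7*I)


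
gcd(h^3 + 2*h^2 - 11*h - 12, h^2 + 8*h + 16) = h + 4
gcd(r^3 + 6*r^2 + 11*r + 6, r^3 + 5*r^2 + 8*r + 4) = r^2 + 3*r + 2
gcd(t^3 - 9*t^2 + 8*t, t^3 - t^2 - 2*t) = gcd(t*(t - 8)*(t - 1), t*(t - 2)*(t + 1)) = t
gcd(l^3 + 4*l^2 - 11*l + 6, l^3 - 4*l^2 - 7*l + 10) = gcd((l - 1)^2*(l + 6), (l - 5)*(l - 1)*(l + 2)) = l - 1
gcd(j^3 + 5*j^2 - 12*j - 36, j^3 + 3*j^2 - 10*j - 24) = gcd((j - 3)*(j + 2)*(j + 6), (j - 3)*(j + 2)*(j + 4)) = j^2 - j - 6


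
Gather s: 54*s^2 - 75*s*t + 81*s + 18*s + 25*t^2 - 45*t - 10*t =54*s^2 + s*(99 - 75*t) + 25*t^2 - 55*t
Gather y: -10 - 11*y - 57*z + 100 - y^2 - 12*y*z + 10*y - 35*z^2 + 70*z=-y^2 + y*(-12*z - 1) - 35*z^2 + 13*z + 90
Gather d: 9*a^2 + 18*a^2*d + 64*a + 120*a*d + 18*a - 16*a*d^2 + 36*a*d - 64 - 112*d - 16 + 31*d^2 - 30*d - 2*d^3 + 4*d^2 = 9*a^2 + 82*a - 2*d^3 + d^2*(35 - 16*a) + d*(18*a^2 + 156*a - 142) - 80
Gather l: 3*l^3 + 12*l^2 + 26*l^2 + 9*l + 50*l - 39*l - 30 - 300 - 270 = 3*l^3 + 38*l^2 + 20*l - 600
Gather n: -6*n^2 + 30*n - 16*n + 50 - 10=-6*n^2 + 14*n + 40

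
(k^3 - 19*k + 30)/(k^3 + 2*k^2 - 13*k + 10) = (k - 3)/(k - 1)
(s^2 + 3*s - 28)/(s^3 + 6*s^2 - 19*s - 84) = 1/(s + 3)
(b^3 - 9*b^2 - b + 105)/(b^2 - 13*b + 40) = (b^2 - 4*b - 21)/(b - 8)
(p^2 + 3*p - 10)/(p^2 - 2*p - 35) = (p - 2)/(p - 7)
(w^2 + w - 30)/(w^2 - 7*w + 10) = (w + 6)/(w - 2)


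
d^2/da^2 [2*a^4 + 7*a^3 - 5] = 6*a*(4*a + 7)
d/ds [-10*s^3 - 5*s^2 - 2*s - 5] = -30*s^2 - 10*s - 2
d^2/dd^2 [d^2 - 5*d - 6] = 2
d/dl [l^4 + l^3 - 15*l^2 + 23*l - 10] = 4*l^3 + 3*l^2 - 30*l + 23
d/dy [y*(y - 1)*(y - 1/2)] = 3*y^2 - 3*y + 1/2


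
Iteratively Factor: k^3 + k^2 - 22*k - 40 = (k + 4)*(k^2 - 3*k - 10) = (k + 2)*(k + 4)*(k - 5)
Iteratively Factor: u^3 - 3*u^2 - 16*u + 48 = (u - 4)*(u^2 + u - 12) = (u - 4)*(u - 3)*(u + 4)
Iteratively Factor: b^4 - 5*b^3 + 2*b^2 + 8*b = (b + 1)*(b^3 - 6*b^2 + 8*b) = b*(b + 1)*(b^2 - 6*b + 8) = b*(b - 2)*(b + 1)*(b - 4)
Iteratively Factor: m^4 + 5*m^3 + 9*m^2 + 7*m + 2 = (m + 2)*(m^3 + 3*m^2 + 3*m + 1) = (m + 1)*(m + 2)*(m^2 + 2*m + 1) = (m + 1)^2*(m + 2)*(m + 1)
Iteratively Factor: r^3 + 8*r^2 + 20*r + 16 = (r + 4)*(r^2 + 4*r + 4) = (r + 2)*(r + 4)*(r + 2)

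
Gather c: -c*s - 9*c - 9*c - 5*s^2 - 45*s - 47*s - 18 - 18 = c*(-s - 18) - 5*s^2 - 92*s - 36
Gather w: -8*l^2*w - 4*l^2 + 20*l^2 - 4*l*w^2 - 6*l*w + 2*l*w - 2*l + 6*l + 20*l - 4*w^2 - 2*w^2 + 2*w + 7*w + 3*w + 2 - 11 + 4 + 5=16*l^2 + 24*l + w^2*(-4*l - 6) + w*(-8*l^2 - 4*l + 12)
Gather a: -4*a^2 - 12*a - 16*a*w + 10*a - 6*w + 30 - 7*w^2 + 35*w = -4*a^2 + a*(-16*w - 2) - 7*w^2 + 29*w + 30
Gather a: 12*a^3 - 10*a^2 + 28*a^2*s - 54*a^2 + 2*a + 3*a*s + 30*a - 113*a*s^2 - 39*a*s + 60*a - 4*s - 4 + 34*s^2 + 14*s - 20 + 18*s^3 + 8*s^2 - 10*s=12*a^3 + a^2*(28*s - 64) + a*(-113*s^2 - 36*s + 92) + 18*s^3 + 42*s^2 - 24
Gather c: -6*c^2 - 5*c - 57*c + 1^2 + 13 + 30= -6*c^2 - 62*c + 44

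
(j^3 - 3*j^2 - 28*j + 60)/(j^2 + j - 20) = (j^2 - 8*j + 12)/(j - 4)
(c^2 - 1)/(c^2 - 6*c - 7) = (c - 1)/(c - 7)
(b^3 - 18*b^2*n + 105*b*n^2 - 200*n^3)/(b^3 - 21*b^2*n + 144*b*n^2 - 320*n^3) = (b - 5*n)/(b - 8*n)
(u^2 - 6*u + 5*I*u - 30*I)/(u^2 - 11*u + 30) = (u + 5*I)/(u - 5)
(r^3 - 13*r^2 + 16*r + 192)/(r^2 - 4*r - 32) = (r^2 - 5*r - 24)/(r + 4)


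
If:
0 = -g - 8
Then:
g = -8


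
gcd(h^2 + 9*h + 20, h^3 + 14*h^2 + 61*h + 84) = h + 4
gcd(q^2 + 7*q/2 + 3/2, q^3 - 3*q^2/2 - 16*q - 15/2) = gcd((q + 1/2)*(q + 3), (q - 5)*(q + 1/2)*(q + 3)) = q^2 + 7*q/2 + 3/2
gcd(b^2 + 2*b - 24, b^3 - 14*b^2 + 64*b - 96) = b - 4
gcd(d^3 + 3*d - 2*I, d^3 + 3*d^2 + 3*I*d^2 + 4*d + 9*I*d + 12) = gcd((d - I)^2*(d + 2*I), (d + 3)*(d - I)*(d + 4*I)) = d - I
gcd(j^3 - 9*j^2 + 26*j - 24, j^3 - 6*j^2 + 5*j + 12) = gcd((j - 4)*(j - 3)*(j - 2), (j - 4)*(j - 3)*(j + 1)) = j^2 - 7*j + 12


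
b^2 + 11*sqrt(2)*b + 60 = (b + 5*sqrt(2))*(b + 6*sqrt(2))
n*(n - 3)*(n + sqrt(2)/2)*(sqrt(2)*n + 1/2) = sqrt(2)*n^4 - 3*sqrt(2)*n^3 + 3*n^3/2 - 9*n^2/2 + sqrt(2)*n^2/4 - 3*sqrt(2)*n/4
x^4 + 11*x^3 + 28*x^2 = x^2*(x + 4)*(x + 7)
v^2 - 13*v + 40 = (v - 8)*(v - 5)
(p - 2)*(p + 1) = p^2 - p - 2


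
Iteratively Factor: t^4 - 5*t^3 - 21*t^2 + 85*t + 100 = (t + 1)*(t^3 - 6*t^2 - 15*t + 100) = (t + 1)*(t + 4)*(t^2 - 10*t + 25) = (t - 5)*(t + 1)*(t + 4)*(t - 5)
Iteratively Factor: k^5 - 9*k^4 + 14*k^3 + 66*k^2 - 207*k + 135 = (k - 3)*(k^4 - 6*k^3 - 4*k^2 + 54*k - 45) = (k - 3)^2*(k^3 - 3*k^2 - 13*k + 15) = (k - 3)^2*(k + 3)*(k^2 - 6*k + 5) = (k - 3)^2*(k - 1)*(k + 3)*(k - 5)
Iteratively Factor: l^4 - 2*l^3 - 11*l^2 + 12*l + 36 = (l - 3)*(l^3 + l^2 - 8*l - 12) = (l - 3)^2*(l^2 + 4*l + 4) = (l - 3)^2*(l + 2)*(l + 2)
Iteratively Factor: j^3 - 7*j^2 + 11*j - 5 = (j - 1)*(j^2 - 6*j + 5) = (j - 1)^2*(j - 5)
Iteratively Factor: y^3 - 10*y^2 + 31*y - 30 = (y - 3)*(y^2 - 7*y + 10) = (y - 3)*(y - 2)*(y - 5)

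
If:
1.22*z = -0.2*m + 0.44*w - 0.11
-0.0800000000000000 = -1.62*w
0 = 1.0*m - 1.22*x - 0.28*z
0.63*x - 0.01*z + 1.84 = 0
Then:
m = -3.42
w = 0.05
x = -2.91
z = 0.49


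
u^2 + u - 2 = (u - 1)*(u + 2)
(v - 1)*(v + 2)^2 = v^3 + 3*v^2 - 4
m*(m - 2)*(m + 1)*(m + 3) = m^4 + 2*m^3 - 5*m^2 - 6*m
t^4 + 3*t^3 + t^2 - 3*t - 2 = (t - 1)*(t + 1)^2*(t + 2)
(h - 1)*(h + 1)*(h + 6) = h^3 + 6*h^2 - h - 6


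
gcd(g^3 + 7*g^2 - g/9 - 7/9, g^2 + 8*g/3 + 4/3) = 1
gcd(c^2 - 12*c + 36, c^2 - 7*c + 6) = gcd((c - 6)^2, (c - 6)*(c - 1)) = c - 6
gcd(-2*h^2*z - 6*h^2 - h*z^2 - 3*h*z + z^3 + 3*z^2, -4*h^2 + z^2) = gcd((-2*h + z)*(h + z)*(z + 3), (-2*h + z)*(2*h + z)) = -2*h + z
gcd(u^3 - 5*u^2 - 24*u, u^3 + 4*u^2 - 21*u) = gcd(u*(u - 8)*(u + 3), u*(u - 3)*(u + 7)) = u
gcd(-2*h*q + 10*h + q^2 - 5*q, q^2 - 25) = q - 5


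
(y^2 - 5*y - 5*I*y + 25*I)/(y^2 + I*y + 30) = (y - 5)/(y + 6*I)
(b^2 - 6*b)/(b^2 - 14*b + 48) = b/(b - 8)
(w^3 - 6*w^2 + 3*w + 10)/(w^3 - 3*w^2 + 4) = (w - 5)/(w - 2)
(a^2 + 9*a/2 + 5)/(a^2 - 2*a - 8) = (a + 5/2)/(a - 4)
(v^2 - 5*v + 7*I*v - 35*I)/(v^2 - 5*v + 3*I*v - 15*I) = (v + 7*I)/(v + 3*I)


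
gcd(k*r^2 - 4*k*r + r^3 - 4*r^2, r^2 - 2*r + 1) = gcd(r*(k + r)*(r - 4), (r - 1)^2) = 1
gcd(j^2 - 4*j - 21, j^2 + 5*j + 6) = j + 3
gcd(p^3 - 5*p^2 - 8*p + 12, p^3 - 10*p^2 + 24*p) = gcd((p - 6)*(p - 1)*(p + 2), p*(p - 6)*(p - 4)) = p - 6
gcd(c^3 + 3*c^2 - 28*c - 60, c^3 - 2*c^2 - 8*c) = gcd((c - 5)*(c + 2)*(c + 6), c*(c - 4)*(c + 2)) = c + 2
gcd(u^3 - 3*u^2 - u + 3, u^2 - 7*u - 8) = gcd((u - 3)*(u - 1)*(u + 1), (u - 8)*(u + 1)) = u + 1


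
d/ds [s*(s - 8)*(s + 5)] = 3*s^2 - 6*s - 40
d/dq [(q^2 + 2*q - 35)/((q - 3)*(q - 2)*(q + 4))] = (-q^4 - 4*q^3 + 93*q^2 - 22*q - 442)/(q^6 - 2*q^5 - 27*q^4 + 76*q^3 + 148*q^2 - 672*q + 576)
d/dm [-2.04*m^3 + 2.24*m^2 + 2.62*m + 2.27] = -6.12*m^2 + 4.48*m + 2.62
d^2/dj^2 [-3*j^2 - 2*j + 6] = -6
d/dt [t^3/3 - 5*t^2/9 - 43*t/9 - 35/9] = t^2 - 10*t/9 - 43/9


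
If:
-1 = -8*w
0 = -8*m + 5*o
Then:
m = 5*o/8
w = 1/8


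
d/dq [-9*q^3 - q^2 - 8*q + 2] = -27*q^2 - 2*q - 8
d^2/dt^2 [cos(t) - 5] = -cos(t)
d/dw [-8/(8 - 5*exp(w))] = -40*exp(w)/(5*exp(w) - 8)^2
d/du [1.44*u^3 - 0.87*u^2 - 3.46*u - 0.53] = 4.32*u^2 - 1.74*u - 3.46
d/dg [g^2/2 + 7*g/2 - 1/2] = g + 7/2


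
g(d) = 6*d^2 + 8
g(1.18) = 16.35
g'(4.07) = 48.84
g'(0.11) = 1.32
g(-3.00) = 62.00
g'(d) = 12*d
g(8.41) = 432.37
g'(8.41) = 100.92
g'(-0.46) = -5.52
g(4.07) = 107.39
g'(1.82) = 21.84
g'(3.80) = 45.60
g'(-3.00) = -36.00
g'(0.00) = 0.00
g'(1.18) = 14.16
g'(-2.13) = -25.56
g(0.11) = 8.07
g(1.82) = 27.87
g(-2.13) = 35.22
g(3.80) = 94.64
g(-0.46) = 9.27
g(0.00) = 8.00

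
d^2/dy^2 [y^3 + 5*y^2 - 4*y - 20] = 6*y + 10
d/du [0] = 0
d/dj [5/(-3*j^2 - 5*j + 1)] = 5*(6*j + 5)/(3*j^2 + 5*j - 1)^2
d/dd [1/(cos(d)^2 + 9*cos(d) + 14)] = (2*cos(d) + 9)*sin(d)/(cos(d)^2 + 9*cos(d) + 14)^2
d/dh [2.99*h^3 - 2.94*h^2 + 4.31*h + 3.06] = 8.97*h^2 - 5.88*h + 4.31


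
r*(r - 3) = r^2 - 3*r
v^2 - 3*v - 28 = (v - 7)*(v + 4)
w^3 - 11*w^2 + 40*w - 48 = (w - 4)^2*(w - 3)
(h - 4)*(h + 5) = h^2 + h - 20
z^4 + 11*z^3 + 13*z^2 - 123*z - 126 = (z - 3)*(z + 1)*(z + 6)*(z + 7)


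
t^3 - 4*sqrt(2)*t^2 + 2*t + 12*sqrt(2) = (t - 3*sqrt(2))*(t - 2*sqrt(2))*(t + sqrt(2))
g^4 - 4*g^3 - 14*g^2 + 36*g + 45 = (g - 5)*(g - 3)*(g + 1)*(g + 3)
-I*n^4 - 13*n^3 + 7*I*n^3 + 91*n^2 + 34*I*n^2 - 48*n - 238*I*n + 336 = (n - 7)*(n - 8*I)*(n - 6*I)*(-I*n + 1)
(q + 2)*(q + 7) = q^2 + 9*q + 14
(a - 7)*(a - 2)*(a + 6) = a^3 - 3*a^2 - 40*a + 84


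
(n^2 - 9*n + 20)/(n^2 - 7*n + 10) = (n - 4)/(n - 2)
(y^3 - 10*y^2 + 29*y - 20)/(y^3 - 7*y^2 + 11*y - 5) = (y - 4)/(y - 1)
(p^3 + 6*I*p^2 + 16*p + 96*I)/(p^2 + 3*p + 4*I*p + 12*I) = (p^2 + 2*I*p + 24)/(p + 3)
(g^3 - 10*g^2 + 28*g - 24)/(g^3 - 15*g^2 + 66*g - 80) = (g^2 - 8*g + 12)/(g^2 - 13*g + 40)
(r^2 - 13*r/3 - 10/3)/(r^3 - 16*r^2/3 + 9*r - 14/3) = (3*r^2 - 13*r - 10)/(3*r^3 - 16*r^2 + 27*r - 14)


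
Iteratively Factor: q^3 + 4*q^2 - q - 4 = (q + 1)*(q^2 + 3*q - 4) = (q + 1)*(q + 4)*(q - 1)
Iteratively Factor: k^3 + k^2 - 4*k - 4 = (k + 2)*(k^2 - k - 2) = (k - 2)*(k + 2)*(k + 1)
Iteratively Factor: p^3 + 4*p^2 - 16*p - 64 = (p + 4)*(p^2 - 16) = (p + 4)^2*(p - 4)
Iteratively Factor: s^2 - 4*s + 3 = (s - 3)*(s - 1)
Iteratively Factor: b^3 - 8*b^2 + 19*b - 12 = (b - 3)*(b^2 - 5*b + 4) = (b - 3)*(b - 1)*(b - 4)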